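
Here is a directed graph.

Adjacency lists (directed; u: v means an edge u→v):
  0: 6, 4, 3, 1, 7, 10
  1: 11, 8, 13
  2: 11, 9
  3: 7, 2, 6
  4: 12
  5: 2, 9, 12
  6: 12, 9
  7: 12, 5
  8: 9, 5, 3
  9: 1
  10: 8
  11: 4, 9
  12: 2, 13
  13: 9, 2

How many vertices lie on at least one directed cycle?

12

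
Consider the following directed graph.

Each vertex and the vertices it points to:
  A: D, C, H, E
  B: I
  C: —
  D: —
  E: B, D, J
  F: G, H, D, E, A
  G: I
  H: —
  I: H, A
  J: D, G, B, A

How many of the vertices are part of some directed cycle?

A vertex is on a directed cycle iff it belongs to a strongly connected component of size ≥ 2 (or has a self-loop).
The vertices on cycles are {A, B, E, G, I, J} — 6 in total.

6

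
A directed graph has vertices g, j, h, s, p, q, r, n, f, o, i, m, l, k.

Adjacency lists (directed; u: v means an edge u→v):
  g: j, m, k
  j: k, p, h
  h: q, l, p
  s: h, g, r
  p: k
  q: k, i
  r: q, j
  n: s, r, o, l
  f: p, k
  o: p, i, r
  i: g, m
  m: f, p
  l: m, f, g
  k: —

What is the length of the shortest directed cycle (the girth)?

For each vertex v, BFS finds the shortest path from v back to v.
The shortest such closed walk is l → g → j → h → l, length 4.

4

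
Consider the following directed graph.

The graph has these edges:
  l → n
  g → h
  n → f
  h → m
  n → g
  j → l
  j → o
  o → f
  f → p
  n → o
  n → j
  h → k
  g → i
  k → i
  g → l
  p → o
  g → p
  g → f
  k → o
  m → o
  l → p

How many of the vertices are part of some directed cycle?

A vertex is on a directed cycle iff it belongs to a strongly connected component of size ≥ 2 (or has a self-loop).
The vertices on cycles are {f, g, j, l, n, o, p} — 7 in total.

7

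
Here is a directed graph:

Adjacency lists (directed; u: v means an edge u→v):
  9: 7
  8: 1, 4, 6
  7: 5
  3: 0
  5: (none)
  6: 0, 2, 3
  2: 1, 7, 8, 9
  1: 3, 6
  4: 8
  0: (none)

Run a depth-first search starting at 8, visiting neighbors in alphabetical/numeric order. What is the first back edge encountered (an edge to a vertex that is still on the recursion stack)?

DFS from 8 (visiting neighbors in alphabetical/numeric order); mark gray on enter, black on exit:
8 gray
  1 gray
    3 gray
      0 gray
      0 black
    3 black
    6 gray
      6→0: 0 black — skip
      2 gray
        2→1: 1 is gray → back edge
First back edge: 2 → 1.

2→1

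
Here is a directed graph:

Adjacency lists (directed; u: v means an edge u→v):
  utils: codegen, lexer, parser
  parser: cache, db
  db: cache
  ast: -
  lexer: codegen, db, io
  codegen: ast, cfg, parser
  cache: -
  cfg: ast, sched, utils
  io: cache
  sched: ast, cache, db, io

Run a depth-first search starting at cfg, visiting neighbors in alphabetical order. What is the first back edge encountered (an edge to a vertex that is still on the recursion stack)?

codegen->cfg

DFS from cfg (visiting neighbors in alphabetical order); mark gray on enter, black on exit:
cfg gray
  ast gray
  ast black
  sched gray
    sched→ast: ast black — skip
    cache gray
    cache black
    db gray
      db→cache: cache black — skip
    db black
    io gray
      io→cache: cache black — skip
    io black
  sched black
  utils gray
    codegen gray
      codegen→ast: ast black — skip
      codegen→cfg: cfg is gray → back edge
First back edge: codegen → cfg.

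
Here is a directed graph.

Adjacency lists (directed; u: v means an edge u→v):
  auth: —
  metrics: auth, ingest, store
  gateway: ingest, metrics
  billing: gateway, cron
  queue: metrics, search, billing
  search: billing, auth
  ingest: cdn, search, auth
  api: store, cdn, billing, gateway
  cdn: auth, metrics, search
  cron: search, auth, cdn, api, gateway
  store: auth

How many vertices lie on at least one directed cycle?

A vertex is on a directed cycle iff it belongs to a strongly connected component of size ≥ 2 (or has a self-loop).
The vertices on cycles are {api, cdn, cron, ingest, search, billing, gateway, metrics} — 8 in total.

8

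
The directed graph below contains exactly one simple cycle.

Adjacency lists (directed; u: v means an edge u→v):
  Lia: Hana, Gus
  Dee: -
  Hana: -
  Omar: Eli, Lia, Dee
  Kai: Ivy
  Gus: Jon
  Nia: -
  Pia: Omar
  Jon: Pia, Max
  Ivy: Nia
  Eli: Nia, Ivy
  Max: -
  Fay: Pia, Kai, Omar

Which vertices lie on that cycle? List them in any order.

Gus, Jon, Lia, Pia, Omar

DFS with gray/black marking from Omar:
Omar gray
  Eli gray
    Nia gray
    Nia black
    Ivy gray
      Ivy→Nia: Nia black — skip
    Ivy black
  Eli black
  Lia gray
    Hana gray
    Hana black
    Gus gray
      Jon gray
        Pia gray
          Pia→Omar: Omar is gray → back edge
Back edge closes the cycle Omar → Lia → Gus → Jon → Pia → Omar; its vertices are {Gus, Jon, Lia, Pia, Omar}.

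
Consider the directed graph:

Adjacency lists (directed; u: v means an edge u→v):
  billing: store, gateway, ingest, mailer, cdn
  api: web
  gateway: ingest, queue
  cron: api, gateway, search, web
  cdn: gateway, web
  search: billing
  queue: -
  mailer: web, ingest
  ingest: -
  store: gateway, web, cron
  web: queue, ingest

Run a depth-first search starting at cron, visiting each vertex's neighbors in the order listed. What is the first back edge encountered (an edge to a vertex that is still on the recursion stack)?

store→cron

DFS from cron (visiting each vertex's neighbors in the order listed); mark gray on enter, black on exit:
cron gray
  api gray
    web gray
      queue gray
      queue black
      ingest gray
      ingest black
    web black
  api black
  gateway gray
    gateway→ingest: ingest black — skip
    gateway→queue: queue black — skip
  gateway black
  search gray
    billing gray
      store gray
        store→gateway: gateway black — skip
        store→web: web black — skip
        store→cron: cron is gray → back edge
First back edge: store → cron.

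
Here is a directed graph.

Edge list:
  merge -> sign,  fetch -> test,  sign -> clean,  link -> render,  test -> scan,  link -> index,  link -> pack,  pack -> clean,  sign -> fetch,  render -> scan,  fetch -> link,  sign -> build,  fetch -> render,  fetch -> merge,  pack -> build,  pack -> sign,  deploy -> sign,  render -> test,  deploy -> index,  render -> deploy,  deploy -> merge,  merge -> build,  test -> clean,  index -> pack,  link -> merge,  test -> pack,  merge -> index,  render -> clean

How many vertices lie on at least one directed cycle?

A vertex is on a directed cycle iff it belongs to a strongly connected component of size ≥ 2 (or has a self-loop).
The vertices on cycles are {link, pack, sign, test, fetch, index, merge, deploy, render} — 9 in total.

9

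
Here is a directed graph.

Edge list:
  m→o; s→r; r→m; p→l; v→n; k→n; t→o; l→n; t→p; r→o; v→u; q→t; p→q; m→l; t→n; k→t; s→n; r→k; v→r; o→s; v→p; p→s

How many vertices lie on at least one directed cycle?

A vertex is on a directed cycle iff it belongs to a strongly connected component of size ≥ 2 (or has a self-loop).
The vertices on cycles are {k, m, o, p, q, r, s, t} — 8 in total.

8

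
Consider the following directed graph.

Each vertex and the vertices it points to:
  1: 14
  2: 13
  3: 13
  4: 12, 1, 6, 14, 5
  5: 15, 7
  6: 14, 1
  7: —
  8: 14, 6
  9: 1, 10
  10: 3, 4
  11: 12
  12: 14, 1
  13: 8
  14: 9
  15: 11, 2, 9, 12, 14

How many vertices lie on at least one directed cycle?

14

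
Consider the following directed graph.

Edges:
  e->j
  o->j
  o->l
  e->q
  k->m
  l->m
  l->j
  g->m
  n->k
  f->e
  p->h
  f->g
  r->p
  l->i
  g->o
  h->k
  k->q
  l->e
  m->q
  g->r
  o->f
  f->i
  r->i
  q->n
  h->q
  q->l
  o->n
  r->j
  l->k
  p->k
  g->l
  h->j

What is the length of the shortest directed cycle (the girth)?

For each vertex v, BFS finds the shortest path from v back to v.
The shortest such closed walk is g → o → f → g, length 3.

3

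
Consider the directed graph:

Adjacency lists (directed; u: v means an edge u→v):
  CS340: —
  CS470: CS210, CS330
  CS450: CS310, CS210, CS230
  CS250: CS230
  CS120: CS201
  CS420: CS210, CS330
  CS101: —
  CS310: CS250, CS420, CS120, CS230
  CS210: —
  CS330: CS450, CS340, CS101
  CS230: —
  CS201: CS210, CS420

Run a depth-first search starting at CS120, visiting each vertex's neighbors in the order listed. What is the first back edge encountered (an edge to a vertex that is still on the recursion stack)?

DFS from CS120 (visiting each vertex's neighbors in the order listed); mark gray on enter, black on exit:
CS120 gray
  CS201 gray
    CS210 gray
    CS210 black
    CS420 gray
      CS420→CS210: CS210 black — skip
      CS330 gray
        CS450 gray
          CS310 gray
            CS250 gray
              CS230 gray
              CS230 black
            CS250 black
            CS310→CS420: CS420 is gray → back edge
First back edge: CS310 → CS420.

CS310->CS420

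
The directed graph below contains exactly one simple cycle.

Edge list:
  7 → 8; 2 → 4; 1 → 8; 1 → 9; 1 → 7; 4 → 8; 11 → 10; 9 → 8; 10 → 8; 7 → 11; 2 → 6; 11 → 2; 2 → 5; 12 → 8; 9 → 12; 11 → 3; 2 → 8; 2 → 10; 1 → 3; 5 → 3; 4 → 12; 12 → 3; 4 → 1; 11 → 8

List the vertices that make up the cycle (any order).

1, 2, 4, 7, 11

DFS with gray/black marking from 2:
2 gray
  5 gray
    3 gray
    3 black
  5 black
  10 gray
    8 gray
    8 black
  10 black
  2→8: 8 black — skip
  6 gray
  6 black
  4 gray
    1 gray
      1→3: 3 black — skip
      1→8: 8 black — skip
      9 gray
        12 gray
          12→3: 3 black — skip
          12→8: 8 black — skip
        12 black
        9→8: 8 black — skip
      9 black
      7 gray
        11 gray
          11→10: 10 black — skip
          11→2: 2 is gray → back edge
Back edge closes the cycle 2 → 4 → 1 → 7 → 11 → 2; its vertices are {1, 2, 4, 7, 11}.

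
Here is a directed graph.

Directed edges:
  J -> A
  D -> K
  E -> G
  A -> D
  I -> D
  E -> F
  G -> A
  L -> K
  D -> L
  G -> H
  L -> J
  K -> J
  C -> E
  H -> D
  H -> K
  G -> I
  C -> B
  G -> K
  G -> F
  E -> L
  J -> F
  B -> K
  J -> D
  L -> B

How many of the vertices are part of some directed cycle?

6

A vertex is on a directed cycle iff it belongs to a strongly connected component of size ≥ 2 (or has a self-loop).
The vertices on cycles are {A, B, D, J, K, L} — 6 in total.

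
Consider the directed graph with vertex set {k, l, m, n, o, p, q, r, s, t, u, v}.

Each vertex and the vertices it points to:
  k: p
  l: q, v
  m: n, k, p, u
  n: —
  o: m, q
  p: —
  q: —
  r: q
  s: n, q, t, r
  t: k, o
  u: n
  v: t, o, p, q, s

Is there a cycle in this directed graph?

DFS with white/gray/black marking, starting from n:
n gray
n black
k gray
  p gray
  p black
k black
l gray
  q gray
  q black
  v gray
    t gray
      t→k: k black — skip
      o gray
        m gray
          m→n: n black — skip
          m→k: k black — skip
          m→p: p black — skip
          u gray
            u→n: n black — skip
          u black
        m black
        o→q: q black — skip
      o black
    t black
    v→o: o black — skip
    v→p: p black — skip
    v→q: q black — skip
    s gray
      s→n: n black — skip
      s→q: q black — skip
      s→t: t black — skip
      r gray
        r→q: q black — skip
      r black
    s black
  v black
l black
Every edge goes to a white or black vertex — no back edge, so the graph is acyclic.

No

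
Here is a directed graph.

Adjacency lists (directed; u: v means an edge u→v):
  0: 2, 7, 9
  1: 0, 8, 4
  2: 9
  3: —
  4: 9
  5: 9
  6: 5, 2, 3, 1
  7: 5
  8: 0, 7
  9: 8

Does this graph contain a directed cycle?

DFS with white/gray/black marking, starting from 7:
7 gray
  5 gray
    9 gray
      8 gray
        0 gray
          2 gray
            2→9: 9 is gray → back edge
Back edge found, so a cycle exists: 9 → 8 → 0 → 2 → 9.

Yes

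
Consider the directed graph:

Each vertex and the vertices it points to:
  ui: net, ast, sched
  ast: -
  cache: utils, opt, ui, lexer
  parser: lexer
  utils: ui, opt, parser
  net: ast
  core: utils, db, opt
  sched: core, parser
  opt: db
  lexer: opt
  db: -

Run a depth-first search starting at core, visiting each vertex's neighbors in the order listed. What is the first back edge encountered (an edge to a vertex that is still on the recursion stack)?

DFS from core (visiting each vertex's neighbors in the order listed); mark gray on enter, black on exit:
core gray
  utils gray
    ui gray
      net gray
        ast gray
        ast black
      net black
      ui→ast: ast black — skip
      sched gray
        sched→core: core is gray → back edge
First back edge: sched → core.

sched→core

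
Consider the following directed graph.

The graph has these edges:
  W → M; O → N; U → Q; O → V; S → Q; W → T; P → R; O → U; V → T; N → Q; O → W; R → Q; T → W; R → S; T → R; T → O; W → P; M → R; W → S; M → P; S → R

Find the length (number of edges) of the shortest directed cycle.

2

For each vertex v, BFS finds the shortest path from v back to v.
The shortest such closed walk is T → W → T, length 2.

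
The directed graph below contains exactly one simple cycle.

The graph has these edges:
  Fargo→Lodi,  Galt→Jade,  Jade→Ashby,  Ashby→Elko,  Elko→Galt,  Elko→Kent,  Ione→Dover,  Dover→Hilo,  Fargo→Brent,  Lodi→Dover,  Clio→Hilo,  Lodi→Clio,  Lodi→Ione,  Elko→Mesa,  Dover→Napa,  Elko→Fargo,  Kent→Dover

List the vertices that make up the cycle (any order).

DFS with gray/black marking from Elko:
Elko gray
  Kent gray
    Dover gray
      Hilo gray
      Hilo black
      Napa gray
      Napa black
    Dover black
  Kent black
  Galt gray
    Jade gray
      Ashby gray
        Ashby→Elko: Elko is gray → back edge
Back edge closes the cycle Elko → Galt → Jade → Ashby → Elko; its vertices are {Elko, Galt, Jade, Ashby}.

Elko, Galt, Jade, Ashby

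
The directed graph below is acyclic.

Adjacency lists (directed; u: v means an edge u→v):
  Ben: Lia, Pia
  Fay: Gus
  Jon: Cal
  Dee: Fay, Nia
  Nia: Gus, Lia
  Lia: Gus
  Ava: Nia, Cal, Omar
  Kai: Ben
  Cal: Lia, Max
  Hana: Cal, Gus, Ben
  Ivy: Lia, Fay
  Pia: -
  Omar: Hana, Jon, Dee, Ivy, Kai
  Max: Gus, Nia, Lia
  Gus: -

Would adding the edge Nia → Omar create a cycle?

Adding Nia→Omar creates a cycle iff Omar can already reach Nia.
Path from Omar: Omar → Dee → Nia.
So Omar → … → Nia → Omar is a cycle.

Yes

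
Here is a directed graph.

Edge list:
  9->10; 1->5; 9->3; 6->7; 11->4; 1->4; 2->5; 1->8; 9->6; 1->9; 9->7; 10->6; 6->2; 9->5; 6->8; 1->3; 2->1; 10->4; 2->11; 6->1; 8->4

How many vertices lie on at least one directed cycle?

A vertex is on a directed cycle iff it belongs to a strongly connected component of size ≥ 2 (or has a self-loop).
The vertices on cycles are {1, 2, 6, 9, 10} — 5 in total.

5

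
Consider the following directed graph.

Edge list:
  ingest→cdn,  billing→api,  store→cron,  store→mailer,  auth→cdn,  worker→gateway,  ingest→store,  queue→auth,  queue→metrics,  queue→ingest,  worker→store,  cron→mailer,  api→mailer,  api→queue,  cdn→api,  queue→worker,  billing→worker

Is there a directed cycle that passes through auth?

auth is on a cycle iff auth can reach itself via ≥1 edge.
auth → cdn → api → queue → auth — yes.

Yes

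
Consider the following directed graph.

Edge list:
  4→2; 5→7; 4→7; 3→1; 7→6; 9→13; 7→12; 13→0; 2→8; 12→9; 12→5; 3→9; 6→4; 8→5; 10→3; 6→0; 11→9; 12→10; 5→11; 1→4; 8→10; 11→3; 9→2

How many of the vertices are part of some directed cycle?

A vertex is on a directed cycle iff it belongs to a strongly connected component of size ≥ 2 (or has a self-loop).
The vertices on cycles are {1, 2, 3, 4, 5, 6, 7, 8, 9, 10, 11, 12} — 12 in total.

12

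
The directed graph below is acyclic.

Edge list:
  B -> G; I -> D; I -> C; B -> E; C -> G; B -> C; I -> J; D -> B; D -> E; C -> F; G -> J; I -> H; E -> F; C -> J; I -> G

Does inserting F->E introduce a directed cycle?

Yes

Adding F→E creates a cycle iff E can already reach F.
Path from E: E → F.
So E → … → F → E is a cycle.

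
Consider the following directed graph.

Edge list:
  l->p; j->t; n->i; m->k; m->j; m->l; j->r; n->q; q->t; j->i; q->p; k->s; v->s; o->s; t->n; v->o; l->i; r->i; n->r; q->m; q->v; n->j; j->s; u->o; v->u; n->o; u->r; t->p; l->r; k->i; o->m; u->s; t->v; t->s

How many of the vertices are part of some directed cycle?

8

A vertex is on a directed cycle iff it belongs to a strongly connected component of size ≥ 2 (or has a self-loop).
The vertices on cycles are {j, m, n, o, q, t, u, v} — 8 in total.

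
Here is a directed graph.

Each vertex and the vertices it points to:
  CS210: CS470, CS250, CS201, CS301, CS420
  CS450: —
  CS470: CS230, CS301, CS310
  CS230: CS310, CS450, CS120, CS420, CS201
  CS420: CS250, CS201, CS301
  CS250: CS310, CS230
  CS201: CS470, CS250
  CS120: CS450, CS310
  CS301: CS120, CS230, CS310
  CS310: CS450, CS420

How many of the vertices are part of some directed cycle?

8

A vertex is on a directed cycle iff it belongs to a strongly connected component of size ≥ 2 (or has a self-loop).
The vertices on cycles are {CS120, CS201, CS230, CS250, CS301, CS310, CS420, CS470} — 8 in total.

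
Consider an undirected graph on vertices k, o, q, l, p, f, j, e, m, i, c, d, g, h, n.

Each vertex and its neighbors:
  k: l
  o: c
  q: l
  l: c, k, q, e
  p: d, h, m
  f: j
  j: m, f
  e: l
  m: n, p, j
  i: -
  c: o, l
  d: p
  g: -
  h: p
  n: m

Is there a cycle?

No

DFS, tracking each vertex's parent; an edge to a visited non-parent vertex closes a cycle.
Start from p:
visit p (parent –)
  visit d (parent p)
    d–p: parent, skip
  visit h (parent p)
    h–p: parent, skip
  visit m (parent p)
    visit n (parent m)
      n–m: parent, skip
    m–p: parent, skip
    visit j (parent m)
      j–m: parent, skip
      visit f (parent j)
        f–j: parent, skip
visit k (parent –)
  visit l (parent k)
    visit c (parent l)
      visit o (parent c)
        o–c: parent, skip
      c–l: parent, skip
    l–k: parent, skip
    visit q (parent l)
      q–l: parent, skip
    visit e (parent l)
      e–l: parent, skip
visit i (parent –)
visit g (parent –)
No non-parent visited neighbor found — the graph is a forest.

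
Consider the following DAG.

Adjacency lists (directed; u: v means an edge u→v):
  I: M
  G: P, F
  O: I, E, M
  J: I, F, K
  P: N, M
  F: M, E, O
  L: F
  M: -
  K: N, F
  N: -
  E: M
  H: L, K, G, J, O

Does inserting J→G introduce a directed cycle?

Adding J→G creates a cycle iff G can already reach J.
Explore from G: no path reaches J. The graph stays acyclic.

No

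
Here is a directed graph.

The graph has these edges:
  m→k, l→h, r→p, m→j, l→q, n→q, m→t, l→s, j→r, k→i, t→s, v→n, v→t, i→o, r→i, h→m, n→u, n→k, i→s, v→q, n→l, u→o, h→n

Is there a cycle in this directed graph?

Yes

DFS with white/gray/black marking, starting from n:
n gray
  l gray
    q gray
    q black
    h gray
      m gray
        k gray
          i gray
            s gray
            s black
            o gray
            o black
          i black
        k black
        t gray
          t→s: s black — skip
        t black
        j gray
          r gray
            r→i: i black — skip
            p gray
            p black
          r black
        j black
      m black
      h→n: n is gray → back edge
Back edge found, so a cycle exists: n → l → h → n.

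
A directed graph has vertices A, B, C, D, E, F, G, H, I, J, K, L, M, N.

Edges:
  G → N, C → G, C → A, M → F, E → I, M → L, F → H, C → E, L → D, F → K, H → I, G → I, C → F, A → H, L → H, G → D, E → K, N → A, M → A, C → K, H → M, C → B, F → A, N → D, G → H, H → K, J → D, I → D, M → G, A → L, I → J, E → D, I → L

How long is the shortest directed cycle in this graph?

For each vertex v, BFS finds the shortest path from v back to v.
The shortest such closed walk is G → H → M → G, length 3.

3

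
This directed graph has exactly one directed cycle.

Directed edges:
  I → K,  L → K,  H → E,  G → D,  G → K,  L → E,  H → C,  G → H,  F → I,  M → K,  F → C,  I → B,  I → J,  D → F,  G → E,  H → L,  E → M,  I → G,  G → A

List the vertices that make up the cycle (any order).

D, F, G, I

DFS with gray/black marking from F:
F gray
  C gray
  C black
  I gray
    K gray
    K black
    B gray
    B black
    G gray
      H gray
        H→C: C black — skip
        E gray
          M gray
            M→K: K black — skip
          M black
        E black
        L gray
          L→K: K black — skip
          L→E: E black — skip
        L black
      H black
      D gray
        D→F: F is gray → back edge
Back edge closes the cycle F → I → G → D → F; its vertices are {D, F, G, I}.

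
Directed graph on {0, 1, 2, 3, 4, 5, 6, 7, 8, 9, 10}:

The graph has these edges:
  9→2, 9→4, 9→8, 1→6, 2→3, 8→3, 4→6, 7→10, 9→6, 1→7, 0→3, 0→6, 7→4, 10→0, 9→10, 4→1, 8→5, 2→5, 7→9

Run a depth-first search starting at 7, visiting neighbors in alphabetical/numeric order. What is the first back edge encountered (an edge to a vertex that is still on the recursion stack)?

DFS from 7 (visiting neighbors in alphabetical/numeric order); mark gray on enter, black on exit:
7 gray
  4 gray
    1 gray
      6 gray
      6 black
      1→7: 7 is gray → back edge
First back edge: 1 → 7.

1→7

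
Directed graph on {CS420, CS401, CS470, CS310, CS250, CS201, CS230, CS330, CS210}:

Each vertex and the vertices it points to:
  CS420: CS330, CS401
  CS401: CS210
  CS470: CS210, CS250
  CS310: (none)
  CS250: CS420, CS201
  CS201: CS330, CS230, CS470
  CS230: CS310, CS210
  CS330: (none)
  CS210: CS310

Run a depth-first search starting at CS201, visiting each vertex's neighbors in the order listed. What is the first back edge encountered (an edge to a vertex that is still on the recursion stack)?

DFS from CS201 (visiting each vertex's neighbors in the order listed); mark gray on enter, black on exit:
CS201 gray
  CS330 gray
  CS330 black
  CS230 gray
    CS310 gray
    CS310 black
    CS210 gray
      CS210→CS310: CS310 black — skip
    CS210 black
  CS230 black
  CS470 gray
    CS470→CS210: CS210 black — skip
    CS250 gray
      CS420 gray
        CS420→CS330: CS330 black — skip
        CS401 gray
          CS401→CS210: CS210 black — skip
        CS401 black
      CS420 black
      CS250→CS201: CS201 is gray → back edge
First back edge: CS250 → CS201.

CS250→CS201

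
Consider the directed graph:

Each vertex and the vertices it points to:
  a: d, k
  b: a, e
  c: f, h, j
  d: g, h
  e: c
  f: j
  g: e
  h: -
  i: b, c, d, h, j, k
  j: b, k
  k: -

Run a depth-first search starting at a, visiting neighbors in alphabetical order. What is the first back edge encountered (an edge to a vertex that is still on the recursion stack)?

b->a

DFS from a (visiting neighbors in alphabetical order); mark gray on enter, black on exit:
a gray
  d gray
    g gray
      e gray
        c gray
          f gray
            j gray
              b gray
                b→a: a is gray → back edge
First back edge: b → a.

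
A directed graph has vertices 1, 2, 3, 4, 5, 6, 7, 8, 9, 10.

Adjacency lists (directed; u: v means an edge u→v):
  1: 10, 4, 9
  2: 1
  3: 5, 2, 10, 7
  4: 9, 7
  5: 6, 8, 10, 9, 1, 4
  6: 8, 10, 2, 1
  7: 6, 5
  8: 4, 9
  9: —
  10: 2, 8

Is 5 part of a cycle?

5 is on a cycle iff 5 can reach itself via ≥1 edge.
5 → 4 → 7 → 5 — yes.

Yes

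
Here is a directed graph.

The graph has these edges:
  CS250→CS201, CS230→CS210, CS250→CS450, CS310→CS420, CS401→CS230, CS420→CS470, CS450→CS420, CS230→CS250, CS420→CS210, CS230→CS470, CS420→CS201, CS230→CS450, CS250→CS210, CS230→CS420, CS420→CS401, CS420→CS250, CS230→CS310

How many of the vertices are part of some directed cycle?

A vertex is on a directed cycle iff it belongs to a strongly connected component of size ≥ 2 (or has a self-loop).
The vertices on cycles are {CS230, CS250, CS310, CS401, CS420, CS450} — 6 in total.

6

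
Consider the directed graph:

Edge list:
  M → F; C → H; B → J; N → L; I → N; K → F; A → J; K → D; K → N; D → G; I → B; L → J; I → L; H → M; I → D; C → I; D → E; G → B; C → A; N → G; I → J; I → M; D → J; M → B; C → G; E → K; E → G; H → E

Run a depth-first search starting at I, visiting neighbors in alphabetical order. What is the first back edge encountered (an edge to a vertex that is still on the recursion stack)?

K->D

DFS from I (visiting neighbors in alphabetical order); mark gray on enter, black on exit:
I gray
  B gray
    J gray
    J black
  B black
  D gray
    E gray
      G gray
        G→B: B black — skip
      G black
      K gray
        K→D: D is gray → back edge
First back edge: K → D.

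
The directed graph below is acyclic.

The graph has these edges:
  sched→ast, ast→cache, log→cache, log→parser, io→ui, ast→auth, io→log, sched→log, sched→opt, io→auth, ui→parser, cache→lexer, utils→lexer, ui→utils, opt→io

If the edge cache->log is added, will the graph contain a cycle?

Adding cache→log creates a cycle iff log can already reach cache.
Path from log: log → cache.
So log → … → cache → log is a cycle.

Yes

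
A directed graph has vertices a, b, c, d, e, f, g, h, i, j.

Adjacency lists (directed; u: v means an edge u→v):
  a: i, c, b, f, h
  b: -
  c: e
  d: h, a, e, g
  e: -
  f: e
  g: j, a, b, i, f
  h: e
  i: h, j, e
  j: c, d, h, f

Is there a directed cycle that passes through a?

a is on a cycle iff a can reach itself via ≥1 edge.
a → i → j → d → a — yes.

Yes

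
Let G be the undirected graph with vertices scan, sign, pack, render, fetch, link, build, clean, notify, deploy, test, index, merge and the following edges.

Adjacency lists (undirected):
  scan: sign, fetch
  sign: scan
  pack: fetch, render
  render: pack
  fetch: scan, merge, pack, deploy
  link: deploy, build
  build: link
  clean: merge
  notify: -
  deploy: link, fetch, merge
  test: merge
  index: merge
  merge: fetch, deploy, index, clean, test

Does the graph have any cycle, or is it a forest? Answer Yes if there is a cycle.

DFS, tracking each vertex's parent; an edge to a visited non-parent vertex closes a cycle.
Start from merge:
visit merge (parent –)
  visit fetch (parent merge)
    visit scan (parent fetch)
      visit sign (parent scan)
        sign–scan: parent, skip
      scan–fetch: parent, skip
    fetch–merge: parent, skip
    visit pack (parent fetch)
      pack–fetch: parent, skip
      visit render (parent pack)
        render–pack: parent, skip
    visit deploy (parent fetch)
      visit link (parent deploy)
        link–deploy: parent, skip
        visit build (parent link)
          build–link: parent, skip
      deploy–fetch: parent, skip
      deploy–merge: merge visited and ≠ parent → cycle
Cycle: merge – fetch – deploy – merge.

Yes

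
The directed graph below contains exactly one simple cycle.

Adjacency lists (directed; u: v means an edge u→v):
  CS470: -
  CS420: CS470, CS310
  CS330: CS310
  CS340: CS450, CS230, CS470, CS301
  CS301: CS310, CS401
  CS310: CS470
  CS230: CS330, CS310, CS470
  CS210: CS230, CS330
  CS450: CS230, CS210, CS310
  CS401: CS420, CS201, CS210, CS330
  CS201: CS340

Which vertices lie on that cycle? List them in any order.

CS201, CS301, CS340, CS401

DFS with gray/black marking from CS401:
CS401 gray
  CS420 gray
    CS470 gray
    CS470 black
    CS310 gray
      CS310→CS470: CS470 black — skip
    CS310 black
  CS420 black
  CS201 gray
    CS340 gray
      CS450 gray
        CS230 gray
          CS330 gray
            CS330→CS310: CS310 black — skip
          CS330 black
          CS230→CS310: CS310 black — skip
          CS230→CS470: CS470 black — skip
        CS230 black
        CS210 gray
          CS210→CS230: CS230 black — skip
          CS210→CS330: CS330 black — skip
        CS210 black
        CS450→CS310: CS310 black — skip
      CS450 black
      CS340→CS230: CS230 black — skip
      CS340→CS470: CS470 black — skip
      CS301 gray
        CS301→CS310: CS310 black — skip
        CS301→CS401: CS401 is gray → back edge
Back edge closes the cycle CS401 → CS201 → CS340 → CS301 → CS401; its vertices are {CS201, CS301, CS340, CS401}.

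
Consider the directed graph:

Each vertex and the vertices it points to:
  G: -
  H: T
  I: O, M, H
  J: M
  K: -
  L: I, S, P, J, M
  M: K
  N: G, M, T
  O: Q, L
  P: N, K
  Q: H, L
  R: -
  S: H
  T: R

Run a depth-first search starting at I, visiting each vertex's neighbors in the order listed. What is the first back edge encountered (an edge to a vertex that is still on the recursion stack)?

L->I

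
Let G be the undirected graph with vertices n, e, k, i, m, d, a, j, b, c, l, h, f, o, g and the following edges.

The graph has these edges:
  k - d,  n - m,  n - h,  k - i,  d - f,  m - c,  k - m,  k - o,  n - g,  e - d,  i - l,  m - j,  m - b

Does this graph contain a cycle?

DFS, tracking each vertex's parent; an edge to a visited non-parent vertex closes a cycle.
Start from c:
visit c (parent –)
  visit m (parent c)
    m–c: parent, skip
    visit n (parent m)
      n–m: parent, skip
      visit g (parent n)
        g–n: parent, skip
      visit h (parent n)
        h–n: parent, skip
    visit j (parent m)
      j–m: parent, skip
    visit b (parent m)
      b–m: parent, skip
    visit k (parent m)
      visit o (parent k)
        o–k: parent, skip
      visit i (parent k)
        visit l (parent i)
          l–i: parent, skip
        i–k: parent, skip
      visit d (parent k)
        visit e (parent d)
          e–d: parent, skip
        d–k: parent, skip
        visit f (parent d)
          f–d: parent, skip
      k–m: parent, skip
visit a (parent –)
No non-parent visited neighbor found — the graph is a forest.

No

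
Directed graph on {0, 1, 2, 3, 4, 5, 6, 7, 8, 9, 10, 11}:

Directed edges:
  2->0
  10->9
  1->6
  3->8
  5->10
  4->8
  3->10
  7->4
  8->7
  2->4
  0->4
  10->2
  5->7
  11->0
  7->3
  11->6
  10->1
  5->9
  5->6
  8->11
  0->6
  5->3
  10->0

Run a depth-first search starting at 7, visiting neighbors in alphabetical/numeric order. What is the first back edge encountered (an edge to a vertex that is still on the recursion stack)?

8->7

DFS from 7 (visiting neighbors in alphabetical/numeric order); mark gray on enter, black on exit:
7 gray
  3 gray
    8 gray
      8→7: 7 is gray → back edge
First back edge: 8 → 7.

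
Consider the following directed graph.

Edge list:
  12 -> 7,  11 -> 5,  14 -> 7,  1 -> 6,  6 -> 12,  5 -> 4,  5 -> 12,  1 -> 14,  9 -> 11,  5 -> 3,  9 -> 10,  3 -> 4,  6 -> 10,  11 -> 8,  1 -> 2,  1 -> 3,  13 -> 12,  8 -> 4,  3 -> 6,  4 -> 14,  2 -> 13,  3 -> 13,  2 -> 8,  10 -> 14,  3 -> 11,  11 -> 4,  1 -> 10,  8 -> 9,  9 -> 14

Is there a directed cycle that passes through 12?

No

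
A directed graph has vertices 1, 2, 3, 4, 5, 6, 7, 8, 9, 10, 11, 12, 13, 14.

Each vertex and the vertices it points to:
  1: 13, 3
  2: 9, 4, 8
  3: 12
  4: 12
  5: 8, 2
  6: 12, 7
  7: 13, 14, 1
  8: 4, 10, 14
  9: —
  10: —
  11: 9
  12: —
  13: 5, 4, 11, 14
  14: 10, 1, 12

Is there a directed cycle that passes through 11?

No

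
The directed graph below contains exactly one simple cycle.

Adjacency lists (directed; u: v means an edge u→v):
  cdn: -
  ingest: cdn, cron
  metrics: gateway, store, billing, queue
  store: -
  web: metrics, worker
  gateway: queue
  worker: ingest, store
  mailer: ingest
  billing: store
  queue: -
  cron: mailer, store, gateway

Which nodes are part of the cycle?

DFS with gray/black marking from ingest:
ingest gray
  cdn gray
  cdn black
  cron gray
    mailer gray
      mailer→ingest: ingest is gray → back edge
Back edge closes the cycle ingest → cron → mailer → ingest; its vertices are {cron, ingest, mailer}.

cron, ingest, mailer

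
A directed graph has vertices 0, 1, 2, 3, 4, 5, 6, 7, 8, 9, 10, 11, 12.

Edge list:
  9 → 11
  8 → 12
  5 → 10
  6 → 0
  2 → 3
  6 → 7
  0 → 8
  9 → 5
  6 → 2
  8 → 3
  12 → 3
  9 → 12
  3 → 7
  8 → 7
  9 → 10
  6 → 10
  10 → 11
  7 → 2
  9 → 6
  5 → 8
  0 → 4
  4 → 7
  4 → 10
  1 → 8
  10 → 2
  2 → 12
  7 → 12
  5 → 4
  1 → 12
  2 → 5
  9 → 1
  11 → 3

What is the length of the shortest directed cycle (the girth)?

3

For each vertex v, BFS finds the shortest path from v back to v.
The shortest such closed walk is 5 → 10 → 2 → 5, length 3.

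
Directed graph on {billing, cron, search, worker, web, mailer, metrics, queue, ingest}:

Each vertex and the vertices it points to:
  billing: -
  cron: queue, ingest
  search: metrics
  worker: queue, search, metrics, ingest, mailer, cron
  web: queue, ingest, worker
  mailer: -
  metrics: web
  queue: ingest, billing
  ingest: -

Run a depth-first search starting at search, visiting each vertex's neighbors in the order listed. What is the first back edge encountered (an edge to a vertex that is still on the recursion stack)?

DFS from search (visiting each vertex's neighbors in the order listed); mark gray on enter, black on exit:
search gray
  metrics gray
    web gray
      queue gray
        ingest gray
        ingest black
        billing gray
        billing black
      queue black
      web→ingest: ingest black — skip
      worker gray
        worker→queue: queue black — skip
        worker→search: search is gray → back edge
First back edge: worker → search.

worker→search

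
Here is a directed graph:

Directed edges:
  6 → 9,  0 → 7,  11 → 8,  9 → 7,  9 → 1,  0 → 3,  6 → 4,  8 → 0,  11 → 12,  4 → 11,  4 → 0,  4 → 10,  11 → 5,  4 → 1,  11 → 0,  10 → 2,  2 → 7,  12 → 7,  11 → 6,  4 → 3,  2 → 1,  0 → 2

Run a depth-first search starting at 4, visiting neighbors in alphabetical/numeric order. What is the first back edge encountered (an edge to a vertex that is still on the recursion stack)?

DFS from 4 (visiting neighbors in alphabetical/numeric order); mark gray on enter, black on exit:
4 gray
  0 gray
    2 gray
      1 gray
      1 black
      7 gray
      7 black
    2 black
    3 gray
    3 black
    0→7: 7 black — skip
  0 black
  4→1: 1 black — skip
  4→3: 3 black — skip
  10 gray
    10→2: 2 black — skip
  10 black
  11 gray
    11→0: 0 black — skip
    5 gray
    5 black
    6 gray
      6→4: 4 is gray → back edge
First back edge: 6 → 4.

6->4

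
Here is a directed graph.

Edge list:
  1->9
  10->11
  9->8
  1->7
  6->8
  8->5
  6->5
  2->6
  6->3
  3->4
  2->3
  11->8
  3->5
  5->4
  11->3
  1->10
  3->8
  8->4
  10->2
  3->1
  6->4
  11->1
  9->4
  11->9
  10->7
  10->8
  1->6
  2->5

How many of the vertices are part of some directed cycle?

6

A vertex is on a directed cycle iff it belongs to a strongly connected component of size ≥ 2 (or has a self-loop).
The vertices on cycles are {1, 2, 3, 6, 10, 11} — 6 in total.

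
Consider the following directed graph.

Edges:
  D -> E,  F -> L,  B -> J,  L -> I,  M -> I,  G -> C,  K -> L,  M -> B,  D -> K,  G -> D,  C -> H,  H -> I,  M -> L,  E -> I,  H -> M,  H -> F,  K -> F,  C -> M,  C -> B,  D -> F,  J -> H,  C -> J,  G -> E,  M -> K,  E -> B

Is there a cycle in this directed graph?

Yes

DFS with white/gray/black marking, starting from D:
D gray
  F gray
    L gray
      I gray
      I black
    L black
  F black
  E gray
    B gray
      J gray
        H gray
          H→I: I black — skip
          M gray
            K gray
              K→F: F black — skip
              K→L: L black — skip
            K black
            M→L: L black — skip
            M→I: I black — skip
            M→B: B is gray → back edge
Back edge found, so a cycle exists: B → J → H → M → B.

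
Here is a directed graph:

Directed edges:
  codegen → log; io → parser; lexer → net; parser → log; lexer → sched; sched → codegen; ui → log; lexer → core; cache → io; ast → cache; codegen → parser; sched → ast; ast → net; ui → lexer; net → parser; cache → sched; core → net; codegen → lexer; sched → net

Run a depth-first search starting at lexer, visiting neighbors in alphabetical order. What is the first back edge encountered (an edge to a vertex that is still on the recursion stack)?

cache->sched

DFS from lexer (visiting neighbors in alphabetical order); mark gray on enter, black on exit:
lexer gray
  core gray
    net gray
      parser gray
        log gray
        log black
      parser black
    net black
  core black
  lexer→net: net black — skip
  sched gray
    ast gray
      cache gray
        io gray
          io→parser: parser black — skip
        io black
        cache→sched: sched is gray → back edge
First back edge: cache → sched.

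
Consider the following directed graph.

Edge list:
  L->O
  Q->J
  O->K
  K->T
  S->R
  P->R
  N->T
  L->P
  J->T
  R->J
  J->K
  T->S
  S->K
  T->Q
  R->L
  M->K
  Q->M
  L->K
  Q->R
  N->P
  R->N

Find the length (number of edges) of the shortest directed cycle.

3

For each vertex v, BFS finds the shortest path from v back to v.
The shortest such closed walk is T → S → K → T, length 3.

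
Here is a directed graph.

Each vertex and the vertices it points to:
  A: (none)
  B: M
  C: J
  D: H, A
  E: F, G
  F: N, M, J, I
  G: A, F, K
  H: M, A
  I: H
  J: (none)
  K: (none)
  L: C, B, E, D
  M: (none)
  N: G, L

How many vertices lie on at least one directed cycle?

5

A vertex is on a directed cycle iff it belongs to a strongly connected component of size ≥ 2 (or has a self-loop).
The vertices on cycles are {E, F, G, L, N} — 5 in total.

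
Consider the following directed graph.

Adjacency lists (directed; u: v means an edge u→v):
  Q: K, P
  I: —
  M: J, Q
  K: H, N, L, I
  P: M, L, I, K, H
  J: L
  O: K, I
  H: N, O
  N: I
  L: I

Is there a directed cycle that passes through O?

O is on a cycle iff O can reach itself via ≥1 edge.
O → K → H → O — yes.

Yes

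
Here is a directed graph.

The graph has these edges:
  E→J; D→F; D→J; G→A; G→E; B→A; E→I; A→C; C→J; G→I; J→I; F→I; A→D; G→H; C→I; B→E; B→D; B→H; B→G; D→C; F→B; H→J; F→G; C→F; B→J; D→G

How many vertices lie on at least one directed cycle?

A vertex is on a directed cycle iff it belongs to a strongly connected component of size ≥ 2 (or has a self-loop).
The vertices on cycles are {A, B, C, D, F, G} — 6 in total.

6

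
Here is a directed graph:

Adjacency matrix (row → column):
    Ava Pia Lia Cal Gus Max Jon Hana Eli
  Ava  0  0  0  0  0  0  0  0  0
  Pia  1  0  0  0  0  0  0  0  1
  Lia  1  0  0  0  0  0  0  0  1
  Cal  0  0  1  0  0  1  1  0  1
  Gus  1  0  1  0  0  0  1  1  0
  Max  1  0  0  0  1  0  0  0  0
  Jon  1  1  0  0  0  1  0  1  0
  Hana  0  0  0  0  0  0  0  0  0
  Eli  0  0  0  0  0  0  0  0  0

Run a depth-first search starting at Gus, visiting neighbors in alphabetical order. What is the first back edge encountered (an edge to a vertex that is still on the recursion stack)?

Max->Gus

DFS from Gus (visiting neighbors in alphabetical order); mark gray on enter, black on exit:
Gus gray
  Ava gray
  Ava black
  Hana gray
  Hana black
  Jon gray
    Jon→Ava: Ava black — skip
    Jon→Hana: Hana black — skip
    Max gray
      Max→Ava: Ava black — skip
      Max→Gus: Gus is gray → back edge
First back edge: Max → Gus.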